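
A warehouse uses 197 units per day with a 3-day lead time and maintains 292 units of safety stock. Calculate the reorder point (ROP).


Formula: ROP = (Daily Demand * Lead Time) + Safety Stock
Demand during lead time = 197 * 3 = 591 units
ROP = 591 + 292 = 883 units

883 units


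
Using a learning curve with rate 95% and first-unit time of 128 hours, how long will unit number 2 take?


Formula: T_n = T_1 * (learning_rate)^(log2(n)) where learning_rate = rate/100
Doublings = log2(2) = 1
T_n = 128 * 0.95^1
T_n = 128 * 0.95 = 121.6 hours

121.6 hours


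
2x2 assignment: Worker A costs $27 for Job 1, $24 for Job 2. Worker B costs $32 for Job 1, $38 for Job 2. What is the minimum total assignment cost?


Option 1: A->1 + B->2 = $27 + $38 = $65
Option 2: A->2 + B->1 = $24 + $32 = $56
Min cost = min($65, $56) = $56

$56


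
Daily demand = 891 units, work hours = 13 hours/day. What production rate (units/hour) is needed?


Formula: Production Rate = Daily Demand / Available Hours
Rate = 891 units/day / 13 hours/day
Rate = 68.5 units/hour

68.5 units/hour


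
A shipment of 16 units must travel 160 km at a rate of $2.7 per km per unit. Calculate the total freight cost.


TC = dist * cost * units = 160 * 2.7 * 16 = $6912.00

$6912.00


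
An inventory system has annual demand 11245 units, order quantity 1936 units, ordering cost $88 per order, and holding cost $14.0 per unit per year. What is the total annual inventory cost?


TC = 11245/1936 * 88 + 1936/2 * 14.0

$14063.14


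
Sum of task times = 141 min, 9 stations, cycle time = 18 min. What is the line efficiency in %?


Formula: Efficiency = Sum of Task Times / (N_stations * CT) * 100
Total station capacity = 9 stations * 18 min = 162 min
Efficiency = 141 / 162 * 100 = 87.0%

87.0%


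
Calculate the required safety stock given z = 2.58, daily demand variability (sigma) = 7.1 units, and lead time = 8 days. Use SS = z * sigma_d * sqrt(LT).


Formula: SS = z * sigma_d * sqrt(LT)
sqrt(LT) = sqrt(8) = 2.8284
SS = 2.58 * 7.1 * 2.8284
SS = 51.8 units

51.8 units


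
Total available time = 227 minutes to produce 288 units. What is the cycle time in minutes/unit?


Formula: CT = Available Time / Number of Units
CT = 227 min / 288 units
CT = 0.79 min/unit

0.79 min/unit


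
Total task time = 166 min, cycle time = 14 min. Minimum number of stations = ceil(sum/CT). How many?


Formula: N_min = ceil(Sum of Task Times / Cycle Time)
N_min = ceil(166 min / 14 min) = ceil(11.8571)
N_min = 12 stations

12


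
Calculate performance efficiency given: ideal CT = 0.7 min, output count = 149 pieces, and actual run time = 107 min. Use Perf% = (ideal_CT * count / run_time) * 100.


Formula: Performance = (Ideal CT * Total Count) / Run Time * 100
Ideal output time = 0.7 * 149 = 104.3 min
Performance = 104.3 / 107 * 100 = 97.5%

97.5%


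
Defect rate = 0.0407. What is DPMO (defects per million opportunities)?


DPMO = defect_rate * 1000000 = 0.0407 * 1000000

40700


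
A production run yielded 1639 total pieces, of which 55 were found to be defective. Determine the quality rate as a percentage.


Formula: Quality Rate = Good Pieces / Total Pieces * 100
Good pieces = 1639 - 55 = 1584
QR = 1584 / 1639 * 100 = 96.6%

96.6%


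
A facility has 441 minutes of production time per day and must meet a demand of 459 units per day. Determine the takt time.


Formula: Takt Time = Available Production Time / Customer Demand
Takt = 441 min/day / 459 units/day
Takt = 0.96 min/unit

0.96 min/unit


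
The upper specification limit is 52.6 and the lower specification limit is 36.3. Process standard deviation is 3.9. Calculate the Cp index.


Cp = (52.6 - 36.3) / (6 * 3.9)

0.7


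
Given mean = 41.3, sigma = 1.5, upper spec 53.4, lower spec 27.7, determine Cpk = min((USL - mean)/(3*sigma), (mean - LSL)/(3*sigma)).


Cpu = (53.4 - 41.3) / (3 * 1.5) = 2.69
Cpl = (41.3 - 27.7) / (3 * 1.5) = 3.02
Cpk = min(2.69, 3.02) = 2.69

2.69


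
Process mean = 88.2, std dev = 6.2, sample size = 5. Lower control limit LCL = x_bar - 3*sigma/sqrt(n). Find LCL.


LCL = 88.2 - 3 * 6.2 / sqrt(5)

79.88


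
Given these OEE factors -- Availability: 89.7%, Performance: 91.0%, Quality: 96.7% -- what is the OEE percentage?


Formula: OEE = Availability * Performance * Quality / 10000
A * P = 89.7% * 91.0% / 100 = 81.63%
OEE = 81.63% * 96.7% / 100 = 78.9%

78.9%


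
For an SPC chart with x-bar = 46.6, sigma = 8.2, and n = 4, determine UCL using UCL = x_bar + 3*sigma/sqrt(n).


UCL = 46.6 + 3 * 8.2 / sqrt(4)

58.9


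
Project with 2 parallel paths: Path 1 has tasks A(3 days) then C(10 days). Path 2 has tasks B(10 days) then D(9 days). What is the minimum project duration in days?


Path 1 = 3 + 10 = 13 days
Path 2 = 10 + 9 = 19 days
Duration = max(13, 19) = 19 days

19 days


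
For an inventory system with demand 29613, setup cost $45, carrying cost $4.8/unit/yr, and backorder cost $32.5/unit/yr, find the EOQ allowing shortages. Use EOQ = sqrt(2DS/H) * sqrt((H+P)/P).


Formula: EOQ* = sqrt(2DS/H) * sqrt((H+P)/P)
Base EOQ = sqrt(2*29613*45/4.8) = 745.15 units
Correction = sqrt((4.8+32.5)/32.5) = 1.0713
EOQ* = 745.15 * 1.0713 = 798.3 units

798.3 units


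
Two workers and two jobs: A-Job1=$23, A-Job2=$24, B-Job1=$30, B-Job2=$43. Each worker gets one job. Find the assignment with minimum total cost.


Option 1: A->1 + B->2 = $23 + $43 = $66
Option 2: A->2 + B->1 = $24 + $30 = $54
Min cost = min($66, $54) = $54

$54


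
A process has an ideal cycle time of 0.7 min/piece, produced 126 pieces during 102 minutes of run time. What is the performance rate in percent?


Formula: Performance = (Ideal CT * Total Count) / Run Time * 100
Ideal output time = 0.7 * 126 = 88.2 min
Performance = 88.2 / 102 * 100 = 86.5%

86.5%


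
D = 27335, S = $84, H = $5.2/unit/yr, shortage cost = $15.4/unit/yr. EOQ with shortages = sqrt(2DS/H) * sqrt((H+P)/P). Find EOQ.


Formula: EOQ* = sqrt(2DS/H) * sqrt((H+P)/P)
Base EOQ = sqrt(2*27335*84/5.2) = 939.75 units
Correction = sqrt((5.2+15.4)/15.4) = 1.15657
EOQ* = 939.75 * 1.15657 = 1086.9 units

1086.9 units


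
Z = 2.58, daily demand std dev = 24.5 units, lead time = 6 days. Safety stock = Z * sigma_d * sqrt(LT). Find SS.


Formula: SS = z * sigma_d * sqrt(LT)
sqrt(LT) = sqrt(6) = 2.4495
SS = 2.58 * 24.5 * 2.4495
SS = 154.8 units

154.8 units


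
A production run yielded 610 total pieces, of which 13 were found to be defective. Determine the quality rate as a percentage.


Formula: Quality Rate = Good Pieces / Total Pieces * 100
Good pieces = 610 - 13 = 597
QR = 597 / 610 * 100 = 97.9%

97.9%


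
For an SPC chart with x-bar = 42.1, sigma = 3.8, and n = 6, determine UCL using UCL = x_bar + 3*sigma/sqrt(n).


UCL = 42.1 + 3 * 3.8 / sqrt(6)

46.75


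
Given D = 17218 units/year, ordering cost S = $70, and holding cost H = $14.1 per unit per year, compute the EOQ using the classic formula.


Formula: EOQ = sqrt(2 * D * S / H)
Numerator: 2 * 17218 * 70 = 2410520
2DS/H = 2410520 / 14.1 = 170958.9
EOQ = sqrt(170958.9) = 413.5 units

413.5 units


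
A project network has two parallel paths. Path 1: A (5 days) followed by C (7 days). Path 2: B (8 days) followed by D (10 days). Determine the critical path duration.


Path 1 = 5 + 7 = 12 days
Path 2 = 8 + 10 = 18 days
Duration = max(12, 18) = 18 days

18 days


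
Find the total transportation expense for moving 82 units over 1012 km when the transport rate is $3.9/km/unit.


TC = dist * cost * units = 1012 * 3.9 * 82 = $323637.60

$323637.60


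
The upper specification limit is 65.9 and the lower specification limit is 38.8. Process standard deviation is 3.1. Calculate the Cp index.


Cp = (65.9 - 38.8) / (6 * 3.1)

1.46


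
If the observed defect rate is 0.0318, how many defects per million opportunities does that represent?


DPMO = defect_rate * 1000000 = 0.0318 * 1000000

31800


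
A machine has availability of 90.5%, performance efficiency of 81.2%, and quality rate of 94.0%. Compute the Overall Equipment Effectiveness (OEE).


Formula: OEE = Availability * Performance * Quality / 10000
A * P = 90.5% * 81.2% / 100 = 73.49%
OEE = 73.49% * 94.0% / 100 = 69.1%

69.1%


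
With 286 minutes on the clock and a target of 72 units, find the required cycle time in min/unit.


Formula: CT = Available Time / Number of Units
CT = 286 min / 72 units
CT = 3.97 min/unit

3.97 min/unit


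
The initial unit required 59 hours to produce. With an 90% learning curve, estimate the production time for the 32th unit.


Formula: T_n = T_1 * (learning_rate)^(log2(n)) where learning_rate = rate/100
Doublings = log2(32) = 5
T_n = 59 * 0.9^5
T_n = 59 * 0.5905 = 34.8 hours

34.8 hours


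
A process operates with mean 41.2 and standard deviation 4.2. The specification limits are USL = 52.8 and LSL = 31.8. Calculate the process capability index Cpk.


Cpu = (52.8 - 41.2) / (3 * 4.2) = 0.92
Cpl = (41.2 - 31.8) / (3 * 4.2) = 0.75
Cpk = min(0.92, 0.75) = 0.75

0.75


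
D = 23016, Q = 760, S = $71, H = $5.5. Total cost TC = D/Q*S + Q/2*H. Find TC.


TC = 23016/760 * 71 + 760/2 * 5.5

$4240.18


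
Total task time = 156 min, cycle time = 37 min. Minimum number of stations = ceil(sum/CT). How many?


Formula: N_min = ceil(Sum of Task Times / Cycle Time)
N_min = ceil(156 min / 37 min) = ceil(4.2162)
N_min = 5 stations

5


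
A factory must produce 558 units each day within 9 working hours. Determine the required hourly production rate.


Formula: Production Rate = Daily Demand / Available Hours
Rate = 558 units/day / 9 hours/day
Rate = 62.0 units/hour

62.0 units/hour


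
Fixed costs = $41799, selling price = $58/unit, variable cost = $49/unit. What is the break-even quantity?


Formula: BEQ = Fixed Costs / (Price - Variable Cost)
Contribution margin = $58 - $49 = $9/unit
BEQ = ceil($41799 / $9/unit) = ceil(4644.33) = 4645 units

4645 units


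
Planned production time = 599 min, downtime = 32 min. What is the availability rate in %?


Formula: Availability = (Planned Time - Downtime) / Planned Time * 100
Uptime = 599 - 32 = 567 min
Availability = 567 / 599 * 100 = 94.7%

94.7%


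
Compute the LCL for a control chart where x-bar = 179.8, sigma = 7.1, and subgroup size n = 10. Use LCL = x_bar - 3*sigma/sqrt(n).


LCL = 179.8 - 3 * 7.1 / sqrt(10)

173.06


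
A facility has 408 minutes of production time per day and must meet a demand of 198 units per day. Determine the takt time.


Formula: Takt Time = Available Production Time / Customer Demand
Takt = 408 min/day / 198 units/day
Takt = 2.06 min/unit

2.06 min/unit


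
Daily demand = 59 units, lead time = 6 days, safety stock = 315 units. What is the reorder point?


Formula: ROP = (Daily Demand * Lead Time) + Safety Stock
Demand during lead time = 59 * 6 = 354 units
ROP = 354 + 315 = 669 units

669 units


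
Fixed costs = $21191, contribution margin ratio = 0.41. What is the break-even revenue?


Formula: BER = Fixed Costs / Contribution Margin Ratio
BER = $21191 / 0.41
BER = $51685.37 (to the nearest cent)

$51685.37


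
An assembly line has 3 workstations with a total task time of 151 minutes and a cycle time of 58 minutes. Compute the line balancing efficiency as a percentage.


Formula: Efficiency = Sum of Task Times / (N_stations * CT) * 100
Total station capacity = 3 stations * 58 min = 174 min
Efficiency = 151 / 174 * 100 = 86.8%

86.8%


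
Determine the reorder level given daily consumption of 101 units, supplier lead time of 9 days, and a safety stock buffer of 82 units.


Formula: ROP = (Daily Demand * Lead Time) + Safety Stock
Demand during lead time = 101 * 9 = 909 units
ROP = 909 + 82 = 991 units

991 units


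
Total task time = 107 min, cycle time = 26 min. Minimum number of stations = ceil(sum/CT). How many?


Formula: N_min = ceil(Sum of Task Times / Cycle Time)
N_min = ceil(107 min / 26 min) = ceil(4.1154)
N_min = 5 stations

5


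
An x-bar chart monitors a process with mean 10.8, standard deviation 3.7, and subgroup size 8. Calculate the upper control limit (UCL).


UCL = 10.8 + 3 * 3.7 / sqrt(8)

14.72


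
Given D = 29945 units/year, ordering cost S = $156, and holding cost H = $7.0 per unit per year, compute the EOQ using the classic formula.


Formula: EOQ = sqrt(2 * D * S / H)
Numerator: 2 * 29945 * 156 = 9342840
2DS/H = 9342840 / 7.0 = 1334691.4
EOQ = sqrt(1334691.4) = 1155.3 units

1155.3 units


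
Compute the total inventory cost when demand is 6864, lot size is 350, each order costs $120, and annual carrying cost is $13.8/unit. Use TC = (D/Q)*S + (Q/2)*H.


TC = 6864/350 * 120 + 350/2 * 13.8

$4768.37


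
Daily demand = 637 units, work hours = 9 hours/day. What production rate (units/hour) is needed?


Formula: Production Rate = Daily Demand / Available Hours
Rate = 637 units/day / 9 hours/day
Rate = 70.8 units/hour

70.8 units/hour


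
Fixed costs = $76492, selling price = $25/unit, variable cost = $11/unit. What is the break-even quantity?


Formula: BEQ = Fixed Costs / (Price - Variable Cost)
Contribution margin = $25 - $11 = $14/unit
BEQ = ceil($76492 / $14/unit) = ceil(5463.71) = 5464 units

5464 units


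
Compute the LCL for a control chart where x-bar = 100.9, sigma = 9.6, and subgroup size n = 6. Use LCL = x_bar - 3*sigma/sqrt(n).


LCL = 100.9 - 3 * 9.6 / sqrt(6)

89.14


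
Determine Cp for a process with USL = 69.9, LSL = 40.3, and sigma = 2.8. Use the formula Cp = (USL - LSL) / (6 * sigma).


Cp = (69.9 - 40.3) / (6 * 2.8)

1.76


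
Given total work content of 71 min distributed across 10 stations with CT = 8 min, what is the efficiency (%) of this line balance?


Formula: Efficiency = Sum of Task Times / (N_stations * CT) * 100
Total station capacity = 10 stations * 8 min = 80 min
Efficiency = 71 / 80 * 100 = 88.8%

88.8%


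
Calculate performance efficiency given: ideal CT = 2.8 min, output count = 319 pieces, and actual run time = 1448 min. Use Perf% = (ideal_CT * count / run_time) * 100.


Formula: Performance = (Ideal CT * Total Count) / Run Time * 100
Ideal output time = 2.8 * 319 = 893.2 min
Performance = 893.2 / 1448 * 100 = 61.7%

61.7%


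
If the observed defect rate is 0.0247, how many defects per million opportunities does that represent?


DPMO = defect_rate * 1000000 = 0.0247 * 1000000

24700


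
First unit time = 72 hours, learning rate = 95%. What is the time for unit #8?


Formula: T_n = T_1 * (learning_rate)^(log2(n)) where learning_rate = rate/100
Doublings = log2(8) = 3
T_n = 72 * 0.95^3
T_n = 72 * 0.8574 = 61.7 hours

61.7 hours


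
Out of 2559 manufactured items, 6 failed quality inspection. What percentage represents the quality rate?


Formula: Quality Rate = Good Pieces / Total Pieces * 100
Good pieces = 2559 - 6 = 2553
QR = 2553 / 2559 * 100 = 99.8%

99.8%


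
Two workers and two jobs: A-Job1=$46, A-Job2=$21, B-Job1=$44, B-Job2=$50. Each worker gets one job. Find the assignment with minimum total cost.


Option 1: A->1 + B->2 = $46 + $50 = $96
Option 2: A->2 + B->1 = $21 + $44 = $65
Min cost = min($96, $65) = $65

$65


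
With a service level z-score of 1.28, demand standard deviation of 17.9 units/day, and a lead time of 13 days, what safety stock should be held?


Formula: SS = z * sigma_d * sqrt(LT)
sqrt(LT) = sqrt(13) = 3.6056
SS = 1.28 * 17.9 * 3.6056
SS = 82.6 units

82.6 units


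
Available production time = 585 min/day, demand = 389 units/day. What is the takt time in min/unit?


Formula: Takt Time = Available Production Time / Customer Demand
Takt = 585 min/day / 389 units/day
Takt = 1.5 min/unit

1.5 min/unit


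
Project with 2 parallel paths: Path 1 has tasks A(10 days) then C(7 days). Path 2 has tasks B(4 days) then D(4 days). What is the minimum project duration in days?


Path 1 = 10 + 7 = 17 days
Path 2 = 4 + 4 = 8 days
Duration = max(17, 8) = 17 days

17 days


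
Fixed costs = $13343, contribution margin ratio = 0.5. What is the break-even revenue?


Formula: BER = Fixed Costs / Contribution Margin Ratio
BER = $13343 / 0.5
BER = $26686.00 (to the nearest cent)

$26686.00


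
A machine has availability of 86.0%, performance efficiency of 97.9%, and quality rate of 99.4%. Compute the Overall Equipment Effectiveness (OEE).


Formula: OEE = Availability * Performance * Quality / 10000
A * P = 86.0% * 97.9% / 100 = 84.19%
OEE = 84.19% * 99.4% / 100 = 83.7%

83.7%


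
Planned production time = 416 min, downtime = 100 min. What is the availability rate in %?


Formula: Availability = (Planned Time - Downtime) / Planned Time * 100
Uptime = 416 - 100 = 316 min
Availability = 316 / 416 * 100 = 76.0%

76.0%


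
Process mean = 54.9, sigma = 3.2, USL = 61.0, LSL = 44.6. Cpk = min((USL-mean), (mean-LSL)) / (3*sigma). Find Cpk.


Cpu = (61.0 - 54.9) / (3 * 3.2) = 0.64
Cpl = (54.9 - 44.6) / (3 * 3.2) = 1.07
Cpk = min(0.64, 1.07) = 0.64

0.64


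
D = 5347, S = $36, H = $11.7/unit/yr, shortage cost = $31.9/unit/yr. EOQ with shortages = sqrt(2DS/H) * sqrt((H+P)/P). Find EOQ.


Formula: EOQ* = sqrt(2DS/H) * sqrt((H+P)/P)
Base EOQ = sqrt(2*5347*36/11.7) = 181.4 units
Correction = sqrt((11.7+31.9)/31.9) = 1.16909
EOQ* = 181.4 * 1.16909 = 212.1 units

212.1 units


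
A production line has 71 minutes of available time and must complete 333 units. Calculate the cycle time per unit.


Formula: CT = Available Time / Number of Units
CT = 71 min / 333 units
CT = 0.21 min/unit

0.21 min/unit


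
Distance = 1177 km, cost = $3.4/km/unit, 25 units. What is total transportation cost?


TC = dist * cost * units = 1177 * 3.4 * 25 = $100045.00

$100045.00


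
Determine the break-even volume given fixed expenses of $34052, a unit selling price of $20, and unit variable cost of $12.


Formula: BEQ = Fixed Costs / (Price - Variable Cost)
Contribution margin = $20 - $12 = $8/unit
BEQ = ceil($34052 / $8/unit) = ceil(4256.5) = 4257 units

4257 units


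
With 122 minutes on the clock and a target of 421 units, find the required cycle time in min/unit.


Formula: CT = Available Time / Number of Units
CT = 122 min / 421 units
CT = 0.29 min/unit

0.29 min/unit


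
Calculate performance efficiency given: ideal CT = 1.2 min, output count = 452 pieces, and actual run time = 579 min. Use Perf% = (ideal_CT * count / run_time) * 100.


Formula: Performance = (Ideal CT * Total Count) / Run Time * 100
Ideal output time = 1.2 * 452 = 542.4 min
Performance = 542.4 / 579 * 100 = 93.7%

93.7%


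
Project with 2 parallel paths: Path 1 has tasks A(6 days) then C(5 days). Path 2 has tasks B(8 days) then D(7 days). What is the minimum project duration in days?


Path 1 = 6 + 5 = 11 days
Path 2 = 8 + 7 = 15 days
Duration = max(11, 15) = 15 days

15 days


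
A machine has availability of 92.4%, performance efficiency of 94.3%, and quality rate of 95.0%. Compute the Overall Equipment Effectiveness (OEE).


Formula: OEE = Availability * Performance * Quality / 10000
A * P = 92.4% * 94.3% / 100 = 87.13%
OEE = 87.13% * 95.0% / 100 = 82.8%

82.8%


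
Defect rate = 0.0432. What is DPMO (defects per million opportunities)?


DPMO = defect_rate * 1000000 = 0.0432 * 1000000

43200


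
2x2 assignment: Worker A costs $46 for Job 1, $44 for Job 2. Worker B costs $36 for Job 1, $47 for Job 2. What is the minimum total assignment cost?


Option 1: A->1 + B->2 = $46 + $47 = $93
Option 2: A->2 + B->1 = $44 + $36 = $80
Min cost = min($93, $80) = $80

$80


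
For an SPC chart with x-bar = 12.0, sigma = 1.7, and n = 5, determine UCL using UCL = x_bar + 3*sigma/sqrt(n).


UCL = 12.0 + 3 * 1.7 / sqrt(5)

14.28


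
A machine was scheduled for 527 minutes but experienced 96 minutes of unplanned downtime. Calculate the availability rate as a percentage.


Formula: Availability = (Planned Time - Downtime) / Planned Time * 100
Uptime = 527 - 96 = 431 min
Availability = 431 / 527 * 100 = 81.8%

81.8%


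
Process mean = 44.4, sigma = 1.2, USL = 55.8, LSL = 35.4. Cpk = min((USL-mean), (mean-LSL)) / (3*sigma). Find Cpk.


Cpu = (55.8 - 44.4) / (3 * 1.2) = 3.17
Cpl = (44.4 - 35.4) / (3 * 1.2) = 2.5
Cpk = min(3.17, 2.5) = 2.5

2.5


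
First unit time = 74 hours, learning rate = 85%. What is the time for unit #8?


Formula: T_n = T_1 * (learning_rate)^(log2(n)) where learning_rate = rate/100
Doublings = log2(8) = 3
T_n = 74 * 0.85^3
T_n = 74 * 0.6141 = 45.4 hours

45.4 hours


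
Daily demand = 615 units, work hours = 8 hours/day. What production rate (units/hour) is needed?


Formula: Production Rate = Daily Demand / Available Hours
Rate = 615 units/day / 8 hours/day
Rate = 76.9 units/hour

76.9 units/hour


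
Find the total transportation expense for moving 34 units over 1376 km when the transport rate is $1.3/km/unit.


TC = dist * cost * units = 1376 * 1.3 * 34 = $60819.20

$60819.20


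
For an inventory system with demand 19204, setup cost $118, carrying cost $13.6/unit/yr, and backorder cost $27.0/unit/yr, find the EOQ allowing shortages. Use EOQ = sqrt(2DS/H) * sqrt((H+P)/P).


Formula: EOQ* = sqrt(2DS/H) * sqrt((H+P)/P)
Base EOQ = sqrt(2*19204*118/13.6) = 577.27 units
Correction = sqrt((13.6+27.0)/27.0) = 1.22626
EOQ* = 577.27 * 1.22626 = 707.9 units

707.9 units


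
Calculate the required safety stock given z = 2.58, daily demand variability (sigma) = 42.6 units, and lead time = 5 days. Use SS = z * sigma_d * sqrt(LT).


Formula: SS = z * sigma_d * sqrt(LT)
sqrt(LT) = sqrt(5) = 2.2361
SS = 2.58 * 42.6 * 2.2361
SS = 245.8 units

245.8 units


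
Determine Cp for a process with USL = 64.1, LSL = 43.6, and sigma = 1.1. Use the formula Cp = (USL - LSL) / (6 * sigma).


Cp = (64.1 - 43.6) / (6 * 1.1)

3.11


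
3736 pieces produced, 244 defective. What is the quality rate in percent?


Formula: Quality Rate = Good Pieces / Total Pieces * 100
Good pieces = 3736 - 244 = 3492
QR = 3492 / 3736 * 100 = 93.5%

93.5%


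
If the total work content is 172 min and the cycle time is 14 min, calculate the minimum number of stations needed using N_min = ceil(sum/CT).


Formula: N_min = ceil(Sum of Task Times / Cycle Time)
N_min = ceil(172 min / 14 min) = ceil(12.2857)
N_min = 13 stations

13


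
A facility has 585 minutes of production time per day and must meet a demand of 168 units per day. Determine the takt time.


Formula: Takt Time = Available Production Time / Customer Demand
Takt = 585 min/day / 168 units/day
Takt = 3.48 min/unit

3.48 min/unit


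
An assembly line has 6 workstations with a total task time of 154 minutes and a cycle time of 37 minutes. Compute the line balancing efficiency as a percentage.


Formula: Efficiency = Sum of Task Times / (N_stations * CT) * 100
Total station capacity = 6 stations * 37 min = 222 min
Efficiency = 154 / 222 * 100 = 69.4%

69.4%


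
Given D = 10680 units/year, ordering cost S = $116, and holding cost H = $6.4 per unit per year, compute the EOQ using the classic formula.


Formula: EOQ = sqrt(2 * D * S / H)
Numerator: 2 * 10680 * 116 = 2477760
2DS/H = 2477760 / 6.4 = 387150.0
EOQ = sqrt(387150.0) = 622.2 units

622.2 units


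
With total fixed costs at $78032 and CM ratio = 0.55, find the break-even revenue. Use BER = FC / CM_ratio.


Formula: BER = Fixed Costs / Contribution Margin Ratio
BER = $78032 / 0.55
BER = $141876.36 (to the nearest cent)

$141876.36


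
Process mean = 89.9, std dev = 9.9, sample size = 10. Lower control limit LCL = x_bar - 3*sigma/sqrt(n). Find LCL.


LCL = 89.9 - 3 * 9.9 / sqrt(10)

80.51


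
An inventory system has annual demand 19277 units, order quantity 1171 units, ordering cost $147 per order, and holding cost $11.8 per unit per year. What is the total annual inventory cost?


TC = 19277/1171 * 147 + 1171/2 * 11.8

$9328.81


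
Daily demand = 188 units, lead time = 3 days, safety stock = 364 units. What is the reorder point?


Formula: ROP = (Daily Demand * Lead Time) + Safety Stock
Demand during lead time = 188 * 3 = 564 units
ROP = 564 + 364 = 928 units

928 units


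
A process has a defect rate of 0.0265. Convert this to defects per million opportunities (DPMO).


DPMO = defect_rate * 1000000 = 0.0265 * 1000000

26500


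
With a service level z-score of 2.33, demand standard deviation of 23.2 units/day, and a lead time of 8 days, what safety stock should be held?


Formula: SS = z * sigma_d * sqrt(LT)
sqrt(LT) = sqrt(8) = 2.8284
SS = 2.33 * 23.2 * 2.8284
SS = 152.9 units

152.9 units


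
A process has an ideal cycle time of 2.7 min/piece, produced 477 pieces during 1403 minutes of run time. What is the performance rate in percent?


Formula: Performance = (Ideal CT * Total Count) / Run Time * 100
Ideal output time = 2.7 * 477 = 1287.9 min
Performance = 1287.9 / 1403 * 100 = 91.8%

91.8%


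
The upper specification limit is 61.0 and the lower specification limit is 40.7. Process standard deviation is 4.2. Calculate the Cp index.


Cp = (61.0 - 40.7) / (6 * 4.2)

0.81


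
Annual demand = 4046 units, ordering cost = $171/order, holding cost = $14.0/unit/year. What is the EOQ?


Formula: EOQ = sqrt(2 * D * S / H)
Numerator: 2 * 4046 * 171 = 1383732
2DS/H = 1383732 / 14.0 = 98838.0
EOQ = sqrt(98838.0) = 314.4 units

314.4 units


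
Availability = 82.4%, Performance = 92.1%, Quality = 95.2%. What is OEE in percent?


Formula: OEE = Availability * Performance * Quality / 10000
A * P = 82.4% * 92.1% / 100 = 75.89%
OEE = 75.89% * 95.2% / 100 = 72.2%

72.2%


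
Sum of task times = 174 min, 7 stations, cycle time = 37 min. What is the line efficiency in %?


Formula: Efficiency = Sum of Task Times / (N_stations * CT) * 100
Total station capacity = 7 stations * 37 min = 259 min
Efficiency = 174 / 259 * 100 = 67.2%

67.2%


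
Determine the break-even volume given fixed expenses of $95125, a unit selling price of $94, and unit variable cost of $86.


Formula: BEQ = Fixed Costs / (Price - Variable Cost)
Contribution margin = $94 - $86 = $8/unit
BEQ = ceil($95125 / $8/unit) = ceil(11890.62) = 11891 units

11891 units


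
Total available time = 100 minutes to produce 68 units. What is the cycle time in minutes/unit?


Formula: CT = Available Time / Number of Units
CT = 100 min / 68 units
CT = 1.47 min/unit

1.47 min/unit


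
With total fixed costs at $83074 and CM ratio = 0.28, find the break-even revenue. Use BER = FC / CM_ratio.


Formula: BER = Fixed Costs / Contribution Margin Ratio
BER = $83074 / 0.28
BER = $296692.86 (to the nearest cent)

$296692.86


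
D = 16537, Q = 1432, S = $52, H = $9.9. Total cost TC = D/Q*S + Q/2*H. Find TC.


TC = 16537/1432 * 52 + 1432/2 * 9.9

$7688.91


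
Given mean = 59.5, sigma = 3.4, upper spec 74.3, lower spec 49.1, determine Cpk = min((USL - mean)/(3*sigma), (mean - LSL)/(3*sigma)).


Cpu = (74.3 - 59.5) / (3 * 3.4) = 1.45
Cpl = (59.5 - 49.1) / (3 * 3.4) = 1.02
Cpk = min(1.45, 1.02) = 1.02

1.02


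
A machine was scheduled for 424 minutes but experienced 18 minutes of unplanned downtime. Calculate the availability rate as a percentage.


Formula: Availability = (Planned Time - Downtime) / Planned Time * 100
Uptime = 424 - 18 = 406 min
Availability = 406 / 424 * 100 = 95.8%

95.8%


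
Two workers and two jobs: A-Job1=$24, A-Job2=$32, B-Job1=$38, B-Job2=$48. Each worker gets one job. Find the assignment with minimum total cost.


Option 1: A->1 + B->2 = $24 + $48 = $72
Option 2: A->2 + B->1 = $32 + $38 = $70
Min cost = min($72, $70) = $70

$70


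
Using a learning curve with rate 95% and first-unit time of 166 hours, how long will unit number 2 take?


Formula: T_n = T_1 * (learning_rate)^(log2(n)) where learning_rate = rate/100
Doublings = log2(2) = 1
T_n = 166 * 0.95^1
T_n = 166 * 0.95 = 157.7 hours

157.7 hours


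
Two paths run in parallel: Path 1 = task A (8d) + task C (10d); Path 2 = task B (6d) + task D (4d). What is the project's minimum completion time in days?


Path 1 = 8 + 10 = 18 days
Path 2 = 6 + 4 = 10 days
Duration = max(18, 10) = 18 days

18 days


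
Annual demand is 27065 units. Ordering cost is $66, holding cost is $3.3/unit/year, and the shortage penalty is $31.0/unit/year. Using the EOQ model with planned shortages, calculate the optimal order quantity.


Formula: EOQ* = sqrt(2DS/H) * sqrt((H+P)/P)
Base EOQ = sqrt(2*27065*66/3.3) = 1040.48 units
Correction = sqrt((3.3+31.0)/31.0) = 1.05188
EOQ* = 1040.48 * 1.05188 = 1094.5 units

1094.5 units


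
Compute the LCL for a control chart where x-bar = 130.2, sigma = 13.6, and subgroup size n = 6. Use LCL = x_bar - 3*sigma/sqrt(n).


LCL = 130.2 - 3 * 13.6 / sqrt(6)

113.54


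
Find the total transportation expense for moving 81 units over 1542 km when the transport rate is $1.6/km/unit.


TC = dist * cost * units = 1542 * 1.6 * 81 = $199843.20

$199843.20


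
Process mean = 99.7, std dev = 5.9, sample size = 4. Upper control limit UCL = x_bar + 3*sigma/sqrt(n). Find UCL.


UCL = 99.7 + 3 * 5.9 / sqrt(4)

108.55


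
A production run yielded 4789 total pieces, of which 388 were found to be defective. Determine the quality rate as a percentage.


Formula: Quality Rate = Good Pieces / Total Pieces * 100
Good pieces = 4789 - 388 = 4401
QR = 4401 / 4789 * 100 = 91.9%

91.9%


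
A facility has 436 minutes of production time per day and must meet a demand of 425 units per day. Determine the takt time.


Formula: Takt Time = Available Production Time / Customer Demand
Takt = 436 min/day / 425 units/day
Takt = 1.03 min/unit

1.03 min/unit


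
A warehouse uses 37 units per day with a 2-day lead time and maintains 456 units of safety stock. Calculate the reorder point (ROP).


Formula: ROP = (Daily Demand * Lead Time) + Safety Stock
Demand during lead time = 37 * 2 = 74 units
ROP = 74 + 456 = 530 units

530 units


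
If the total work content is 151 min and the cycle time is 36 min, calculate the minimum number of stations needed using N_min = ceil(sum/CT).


Formula: N_min = ceil(Sum of Task Times / Cycle Time)
N_min = ceil(151 min / 36 min) = ceil(4.1944)
N_min = 5 stations

5


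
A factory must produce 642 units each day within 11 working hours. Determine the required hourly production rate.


Formula: Production Rate = Daily Demand / Available Hours
Rate = 642 units/day / 11 hours/day
Rate = 58.4 units/hour

58.4 units/hour


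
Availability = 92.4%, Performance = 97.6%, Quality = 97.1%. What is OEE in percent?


Formula: OEE = Availability * Performance * Quality / 10000
A * P = 92.4% * 97.6% / 100 = 90.18%
OEE = 90.18% * 97.1% / 100 = 87.6%

87.6%


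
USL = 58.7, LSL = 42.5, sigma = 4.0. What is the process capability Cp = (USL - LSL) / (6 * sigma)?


Cp = (58.7 - 42.5) / (6 * 4.0)

0.68


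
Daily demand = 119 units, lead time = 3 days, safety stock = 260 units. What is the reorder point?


Formula: ROP = (Daily Demand * Lead Time) + Safety Stock
Demand during lead time = 119 * 3 = 357 units
ROP = 357 + 260 = 617 units

617 units


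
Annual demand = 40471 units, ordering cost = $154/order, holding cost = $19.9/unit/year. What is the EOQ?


Formula: EOQ = sqrt(2 * D * S / H)
Numerator: 2 * 40471 * 154 = 12465068
2DS/H = 12465068 / 19.9 = 626385.3
EOQ = sqrt(626385.3) = 791.4 units

791.4 units


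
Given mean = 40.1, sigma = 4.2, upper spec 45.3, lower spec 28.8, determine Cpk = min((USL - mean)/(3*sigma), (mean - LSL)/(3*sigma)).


Cpu = (45.3 - 40.1) / (3 * 4.2) = 0.41
Cpl = (40.1 - 28.8) / (3 * 4.2) = 0.9
Cpk = min(0.41, 0.9) = 0.41

0.41


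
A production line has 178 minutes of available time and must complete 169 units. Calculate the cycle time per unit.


Formula: CT = Available Time / Number of Units
CT = 178 min / 169 units
CT = 1.05 min/unit

1.05 min/unit


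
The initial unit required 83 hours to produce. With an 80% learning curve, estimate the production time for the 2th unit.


Formula: T_n = T_1 * (learning_rate)^(log2(n)) where learning_rate = rate/100
Doublings = log2(2) = 1
T_n = 83 * 0.8^1
T_n = 83 * 0.8 = 66.4 hours

66.4 hours


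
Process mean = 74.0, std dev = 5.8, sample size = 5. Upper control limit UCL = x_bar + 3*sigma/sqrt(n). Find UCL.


UCL = 74.0 + 3 * 5.8 / sqrt(5)

81.78


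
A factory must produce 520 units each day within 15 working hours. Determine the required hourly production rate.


Formula: Production Rate = Daily Demand / Available Hours
Rate = 520 units/day / 15 hours/day
Rate = 34.7 units/hour

34.7 units/hour


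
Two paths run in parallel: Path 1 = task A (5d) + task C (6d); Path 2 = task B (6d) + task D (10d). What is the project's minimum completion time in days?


Path 1 = 5 + 6 = 11 days
Path 2 = 6 + 10 = 16 days
Duration = max(11, 16) = 16 days

16 days


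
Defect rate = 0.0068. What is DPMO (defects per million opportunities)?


DPMO = defect_rate * 1000000 = 0.0068 * 1000000

6800


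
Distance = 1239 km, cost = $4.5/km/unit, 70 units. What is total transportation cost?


TC = dist * cost * units = 1239 * 4.5 * 70 = $390285.00

$390285.00


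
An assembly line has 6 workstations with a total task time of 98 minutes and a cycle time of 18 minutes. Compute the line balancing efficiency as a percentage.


Formula: Efficiency = Sum of Task Times / (N_stations * CT) * 100
Total station capacity = 6 stations * 18 min = 108 min
Efficiency = 98 / 108 * 100 = 90.7%

90.7%


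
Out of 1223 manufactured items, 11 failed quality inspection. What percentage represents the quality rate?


Formula: Quality Rate = Good Pieces / Total Pieces * 100
Good pieces = 1223 - 11 = 1212
QR = 1212 / 1223 * 100 = 99.1%

99.1%


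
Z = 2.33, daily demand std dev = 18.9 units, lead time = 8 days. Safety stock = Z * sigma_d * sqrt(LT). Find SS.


Formula: SS = z * sigma_d * sqrt(LT)
sqrt(LT) = sqrt(8) = 2.8284
SS = 2.33 * 18.9 * 2.8284
SS = 124.6 units

124.6 units


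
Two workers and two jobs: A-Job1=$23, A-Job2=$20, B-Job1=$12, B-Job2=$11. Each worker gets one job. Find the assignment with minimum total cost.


Option 1: A->1 + B->2 = $23 + $11 = $34
Option 2: A->2 + B->1 = $20 + $12 = $32
Min cost = min($34, $32) = $32

$32


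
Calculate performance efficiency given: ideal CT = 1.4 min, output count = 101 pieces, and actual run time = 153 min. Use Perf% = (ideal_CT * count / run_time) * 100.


Formula: Performance = (Ideal CT * Total Count) / Run Time * 100
Ideal output time = 1.4 * 101 = 141.4 min
Performance = 141.4 / 153 * 100 = 92.4%

92.4%


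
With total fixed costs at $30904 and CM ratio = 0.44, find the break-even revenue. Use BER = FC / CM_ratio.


Formula: BER = Fixed Costs / Contribution Margin Ratio
BER = $30904 / 0.44
BER = $70236.36 (to the nearest cent)

$70236.36


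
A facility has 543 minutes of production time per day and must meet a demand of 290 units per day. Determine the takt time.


Formula: Takt Time = Available Production Time / Customer Demand
Takt = 543 min/day / 290 units/day
Takt = 1.87 min/unit

1.87 min/unit


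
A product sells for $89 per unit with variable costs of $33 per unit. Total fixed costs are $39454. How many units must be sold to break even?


Formula: BEQ = Fixed Costs / (Price - Variable Cost)
Contribution margin = $89 - $33 = $56/unit
BEQ = ceil($39454 / $56/unit) = ceil(704.54) = 705 units

705 units


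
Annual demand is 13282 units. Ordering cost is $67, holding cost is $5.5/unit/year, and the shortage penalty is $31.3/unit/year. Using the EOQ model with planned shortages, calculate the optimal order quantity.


Formula: EOQ* = sqrt(2DS/H) * sqrt((H+P)/P)
Base EOQ = sqrt(2*13282*67/5.5) = 568.86 units
Correction = sqrt((5.5+31.3)/31.3) = 1.08431
EOQ* = 568.86 * 1.08431 = 616.8 units

616.8 units


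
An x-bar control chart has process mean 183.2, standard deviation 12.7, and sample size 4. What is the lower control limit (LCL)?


LCL = 183.2 - 3 * 12.7 / sqrt(4)

164.15


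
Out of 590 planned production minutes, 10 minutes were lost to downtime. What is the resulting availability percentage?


Formula: Availability = (Planned Time - Downtime) / Planned Time * 100
Uptime = 590 - 10 = 580 min
Availability = 580 / 590 * 100 = 98.3%

98.3%


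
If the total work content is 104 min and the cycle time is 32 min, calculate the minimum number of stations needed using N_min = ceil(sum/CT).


Formula: N_min = ceil(Sum of Task Times / Cycle Time)
N_min = ceil(104 min / 32 min) = ceil(3.25)
N_min = 4 stations

4


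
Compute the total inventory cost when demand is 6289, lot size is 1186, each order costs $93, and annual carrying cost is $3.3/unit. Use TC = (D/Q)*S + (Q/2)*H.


TC = 6289/1186 * 93 + 1186/2 * 3.3

$2450.05


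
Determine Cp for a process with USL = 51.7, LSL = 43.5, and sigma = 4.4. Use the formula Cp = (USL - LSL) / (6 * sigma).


Cp = (51.7 - 43.5) / (6 * 4.4)

0.31


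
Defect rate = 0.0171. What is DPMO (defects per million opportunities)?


DPMO = defect_rate * 1000000 = 0.0171 * 1000000

17100


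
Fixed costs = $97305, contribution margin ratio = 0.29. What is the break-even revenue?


Formula: BER = Fixed Costs / Contribution Margin Ratio
BER = $97305 / 0.29
BER = $335534.48 (to the nearest cent)

$335534.48


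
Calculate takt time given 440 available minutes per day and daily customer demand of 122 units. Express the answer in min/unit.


Formula: Takt Time = Available Production Time / Customer Demand
Takt = 440 min/day / 122 units/day
Takt = 3.61 min/unit

3.61 min/unit


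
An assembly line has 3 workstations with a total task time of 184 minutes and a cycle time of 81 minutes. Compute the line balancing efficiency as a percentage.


Formula: Efficiency = Sum of Task Times / (N_stations * CT) * 100
Total station capacity = 3 stations * 81 min = 243 min
Efficiency = 184 / 243 * 100 = 75.7%

75.7%


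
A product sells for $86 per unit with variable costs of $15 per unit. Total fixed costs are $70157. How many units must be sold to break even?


Formula: BEQ = Fixed Costs / (Price - Variable Cost)
Contribution margin = $86 - $15 = $71/unit
BEQ = ceil($70157 / $71/unit) = ceil(988.13) = 989 units

989 units


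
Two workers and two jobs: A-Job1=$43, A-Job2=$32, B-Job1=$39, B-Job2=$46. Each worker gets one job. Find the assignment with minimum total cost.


Option 1: A->1 + B->2 = $43 + $46 = $89
Option 2: A->2 + B->1 = $32 + $39 = $71
Min cost = min($89, $71) = $71

$71


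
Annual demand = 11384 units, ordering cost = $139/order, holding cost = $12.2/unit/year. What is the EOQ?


Formula: EOQ = sqrt(2 * D * S / H)
Numerator: 2 * 11384 * 139 = 3164752
2DS/H = 3164752 / 12.2 = 259405.9
EOQ = sqrt(259405.9) = 509.3 units

509.3 units


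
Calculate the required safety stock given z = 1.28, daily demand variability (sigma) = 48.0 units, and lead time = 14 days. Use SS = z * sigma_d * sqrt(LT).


Formula: SS = z * sigma_d * sqrt(LT)
sqrt(LT) = sqrt(14) = 3.7417
SS = 1.28 * 48.0 * 3.7417
SS = 229.9 units

229.9 units


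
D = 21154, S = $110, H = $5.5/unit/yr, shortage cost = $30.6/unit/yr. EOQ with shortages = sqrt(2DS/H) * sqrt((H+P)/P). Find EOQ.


Formula: EOQ* = sqrt(2DS/H) * sqrt((H+P)/P)
Base EOQ = sqrt(2*21154*110/5.5) = 919.87 units
Correction = sqrt((5.5+30.6)/30.6) = 1.08616
EOQ* = 919.87 * 1.08616 = 999.1 units

999.1 units


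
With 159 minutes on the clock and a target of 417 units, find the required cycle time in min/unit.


Formula: CT = Available Time / Number of Units
CT = 159 min / 417 units
CT = 0.38 min/unit

0.38 min/unit


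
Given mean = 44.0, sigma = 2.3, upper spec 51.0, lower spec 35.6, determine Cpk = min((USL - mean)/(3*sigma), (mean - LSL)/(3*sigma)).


Cpu = (51.0 - 44.0) / (3 * 2.3) = 1.01
Cpl = (44.0 - 35.6) / (3 * 2.3) = 1.22
Cpk = min(1.01, 1.22) = 1.01

1.01
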